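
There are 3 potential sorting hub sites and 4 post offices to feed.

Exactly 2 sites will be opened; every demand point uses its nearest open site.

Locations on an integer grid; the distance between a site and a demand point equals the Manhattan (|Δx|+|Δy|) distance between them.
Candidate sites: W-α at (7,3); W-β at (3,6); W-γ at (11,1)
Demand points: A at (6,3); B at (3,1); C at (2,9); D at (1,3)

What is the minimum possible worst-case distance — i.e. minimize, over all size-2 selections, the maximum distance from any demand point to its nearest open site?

Open {W-α, W-β}.
  Farthest demand point is B at distance 5 (to W-β); all others are ≤ 5.
With {W-β, W-γ} the worst case is 6.
With {W-α, W-γ} the worst case is 11.
No size-2 selection achieves below 5.

5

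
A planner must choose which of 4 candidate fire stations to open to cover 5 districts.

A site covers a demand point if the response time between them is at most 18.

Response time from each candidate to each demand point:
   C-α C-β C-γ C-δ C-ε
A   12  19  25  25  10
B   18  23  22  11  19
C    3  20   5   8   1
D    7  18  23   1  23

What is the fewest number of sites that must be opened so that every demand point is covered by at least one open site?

Coverage sets (demand points within 18 of each site):
  A: {C-α, C-ε}
  B: {C-α, C-δ}
  C: {C-α, C-γ, C-δ, C-ε}
  D: {C-α, C-β, C-δ}
No single site covers all 5 demand points.
But {C, D} covers everything, so the minimum is 2.

2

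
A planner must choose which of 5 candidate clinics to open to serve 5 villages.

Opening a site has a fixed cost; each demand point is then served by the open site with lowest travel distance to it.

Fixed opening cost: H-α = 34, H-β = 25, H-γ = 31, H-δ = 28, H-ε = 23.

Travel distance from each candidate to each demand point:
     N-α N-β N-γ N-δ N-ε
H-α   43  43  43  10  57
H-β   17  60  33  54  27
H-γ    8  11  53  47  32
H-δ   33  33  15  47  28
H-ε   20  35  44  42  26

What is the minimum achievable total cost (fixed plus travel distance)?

165

Open {H-α, H-γ, H-δ}: assign each demand point to its cheapest open site.
  N-α→H-γ 8, N-β→H-γ 11, N-γ→H-δ 15, N-δ→H-α 10, N-ε→H-δ 28
  travel distance 72, fixed 93 → total 165.
Compare {H-γ, H-δ}: travel distance 109 + fixed 59 = 168.
Compare {H-α, H-γ}: travel distance 104 + fixed 65 = 169.
Compare {H-α, H-β, H-γ}: travel distance 89 + fixed 90 = 179.
All other subsets cost ≥ 168. Minimum total cost: 165.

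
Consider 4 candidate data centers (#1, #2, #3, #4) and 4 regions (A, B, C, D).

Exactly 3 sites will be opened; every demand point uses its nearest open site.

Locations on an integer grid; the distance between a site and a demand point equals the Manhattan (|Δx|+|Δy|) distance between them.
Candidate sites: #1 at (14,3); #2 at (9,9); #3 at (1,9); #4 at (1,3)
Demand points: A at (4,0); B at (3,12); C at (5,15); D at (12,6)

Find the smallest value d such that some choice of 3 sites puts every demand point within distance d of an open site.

10

Open {#1, #2, #4}.
  Farthest demand point is C at distance 10 (to #2); all others are ≤ 10.
With {#1, #3, #4} the worst case is 10.
With {#2, #3, #4} the worst case is 10.
No size-3 selection achieves below 10.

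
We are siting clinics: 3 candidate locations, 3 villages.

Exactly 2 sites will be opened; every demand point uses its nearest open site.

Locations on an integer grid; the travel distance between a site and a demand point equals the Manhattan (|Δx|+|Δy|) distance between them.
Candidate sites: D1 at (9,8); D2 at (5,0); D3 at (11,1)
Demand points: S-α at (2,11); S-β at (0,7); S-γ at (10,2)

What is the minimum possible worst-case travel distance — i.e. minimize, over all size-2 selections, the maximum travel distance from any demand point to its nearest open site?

10

Open {D1, D2}.
  Farthest demand point is S-α at travel distance 10 (to D1); all others are ≤ 10.
With {D1, D3} the worst case is 10.
With {D2, D3} the worst case is 14.
No size-2 selection achieves below 10.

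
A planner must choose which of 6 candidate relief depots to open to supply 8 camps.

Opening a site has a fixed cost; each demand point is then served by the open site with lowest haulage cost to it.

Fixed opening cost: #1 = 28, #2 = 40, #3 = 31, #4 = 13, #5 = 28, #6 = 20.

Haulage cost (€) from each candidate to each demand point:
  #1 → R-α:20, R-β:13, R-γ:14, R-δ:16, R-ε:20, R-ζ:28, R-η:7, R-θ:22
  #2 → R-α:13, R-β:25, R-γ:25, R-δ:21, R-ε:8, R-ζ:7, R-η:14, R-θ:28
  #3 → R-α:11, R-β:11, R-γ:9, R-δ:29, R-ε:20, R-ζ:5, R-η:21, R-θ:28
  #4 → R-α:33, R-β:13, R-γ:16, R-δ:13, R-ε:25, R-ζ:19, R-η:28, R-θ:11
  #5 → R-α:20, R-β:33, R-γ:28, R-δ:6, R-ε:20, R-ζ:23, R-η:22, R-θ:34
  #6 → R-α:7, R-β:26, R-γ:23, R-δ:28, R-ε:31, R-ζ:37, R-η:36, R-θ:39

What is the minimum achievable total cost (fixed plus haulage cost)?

145

Open {#3, #4}: assign each demand point to its cheapest open site.
  R-α→#3 11, R-β→#3 11, R-γ→#3 9, R-δ→#4 13, R-ε→#3 20, R-ζ→#3 5, R-η→#3 21, R-θ→#4 11
  haulage cost 101, fixed 44 → total 145.
Compare {#2, #4}: haulage cost 95 + fixed 53 = 148.
Compare {#1, #4}: haulage cost 117 + fixed 41 = 158.
Compare {#1, #3, #4}: haulage cost 87 + fixed 72 = 159.
All other subsets cost ≥ 148. Minimum total cost: 145.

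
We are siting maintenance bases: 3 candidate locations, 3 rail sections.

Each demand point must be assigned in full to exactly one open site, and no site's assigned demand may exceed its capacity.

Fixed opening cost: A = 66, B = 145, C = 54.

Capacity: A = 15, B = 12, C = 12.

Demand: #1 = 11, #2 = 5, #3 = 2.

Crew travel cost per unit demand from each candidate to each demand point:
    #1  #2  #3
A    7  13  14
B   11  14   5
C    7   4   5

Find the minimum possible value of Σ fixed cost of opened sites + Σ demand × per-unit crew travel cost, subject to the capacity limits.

Open {A, C}; cheapest assignment that respects the capacities:
  A (cap 15, load 11): #1 — cost 11×7 = 77
  C (cap 12, load 7): #2, #3 — cost 5×4 + 2×5 = 30
  Shipping 107, fixed 120 → total 227.
  Any other capacity-feasible assignment to {A, C} ships for at least 107.
Compare {B, C}: its best feasible assignment gives total 350.
Compare {A, B}: its best feasible assignment gives total 368.
Every other set of open sites that can feasibly serve all demand totals ≥ 350 even under its best assignment. Minimum: 227.

227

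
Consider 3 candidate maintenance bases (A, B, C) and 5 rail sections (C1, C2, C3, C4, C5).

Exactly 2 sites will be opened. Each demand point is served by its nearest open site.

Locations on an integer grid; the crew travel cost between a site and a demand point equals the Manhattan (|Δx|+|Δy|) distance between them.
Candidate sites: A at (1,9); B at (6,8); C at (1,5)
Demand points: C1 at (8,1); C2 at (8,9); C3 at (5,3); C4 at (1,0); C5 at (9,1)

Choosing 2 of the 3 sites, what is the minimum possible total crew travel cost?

Open {B, C}.
  C1→B 9, C2→B 3, C3→B 6, C4→C 5, C5→B 10  ⇒ total 33.
Compare {A, B}: total 37.
Compare {A, C}: total 41.

33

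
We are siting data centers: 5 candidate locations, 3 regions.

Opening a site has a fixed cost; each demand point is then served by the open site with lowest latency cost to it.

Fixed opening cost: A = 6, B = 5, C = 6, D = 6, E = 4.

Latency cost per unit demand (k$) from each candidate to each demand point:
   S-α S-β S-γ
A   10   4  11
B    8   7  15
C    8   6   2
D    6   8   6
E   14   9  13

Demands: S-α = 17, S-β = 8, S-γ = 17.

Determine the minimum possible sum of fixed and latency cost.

186

Open {A, C, D}: assign each demand point to its cheapest open site.
  S-α→D 17×6=102, S-β→A 8×4=32, S-γ→C 17×2=34
  latency cost 168, fixed 18 → total 186.
Compare {A, C, D, E}: latency cost 168 + fixed 22 = 190.
Compare {A, B, C, D}: latency cost 168 + fixed 23 = 191.
Compare {A, B, C, D, E}: latency cost 168 + fixed 27 = 195.
All other subsets cost ≥ 190. Minimum total cost: 186.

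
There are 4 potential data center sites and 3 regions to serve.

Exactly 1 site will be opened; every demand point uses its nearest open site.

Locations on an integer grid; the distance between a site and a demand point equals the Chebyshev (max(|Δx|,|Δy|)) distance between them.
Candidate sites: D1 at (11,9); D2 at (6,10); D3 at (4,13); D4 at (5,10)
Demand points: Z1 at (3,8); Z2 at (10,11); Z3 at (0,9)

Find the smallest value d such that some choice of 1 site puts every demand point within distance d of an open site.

Open {D4}.
  Farthest demand point is Z2 at distance 5 (to D4); all others are ≤ 5.
With {D2} the worst case is 6.
With {D3} the worst case is 6.
No size-1 selection achieves below 5.

5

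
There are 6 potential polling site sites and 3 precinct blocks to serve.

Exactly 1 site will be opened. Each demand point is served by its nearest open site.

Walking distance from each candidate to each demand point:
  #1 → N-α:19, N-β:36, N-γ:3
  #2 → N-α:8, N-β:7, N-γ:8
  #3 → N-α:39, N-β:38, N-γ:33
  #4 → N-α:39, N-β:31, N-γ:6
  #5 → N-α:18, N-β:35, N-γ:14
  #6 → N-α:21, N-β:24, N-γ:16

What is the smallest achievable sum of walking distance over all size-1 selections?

Open {#2}.
  N-α→#2 8, N-β→#2 7, N-γ→#2 8  ⇒ total 23.
Compare {#1}: total 58.
Compare {#6}: total 61.
No size-1 selection does better; minimum is 23.

23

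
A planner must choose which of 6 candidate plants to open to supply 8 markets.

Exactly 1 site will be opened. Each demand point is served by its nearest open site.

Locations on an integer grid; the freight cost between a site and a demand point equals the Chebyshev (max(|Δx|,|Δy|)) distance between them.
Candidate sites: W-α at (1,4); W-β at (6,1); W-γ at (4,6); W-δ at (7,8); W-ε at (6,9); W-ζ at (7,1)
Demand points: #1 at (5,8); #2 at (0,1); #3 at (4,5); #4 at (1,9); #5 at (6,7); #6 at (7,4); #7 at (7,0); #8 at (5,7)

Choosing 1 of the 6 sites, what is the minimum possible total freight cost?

23

Open {W-γ}.
  #1→W-γ 2, #2→W-γ 5, #3→W-γ 1, #4→W-γ 3, #5→W-γ 2, #6→W-γ 3, #7→W-γ 6, #8→W-γ 1  ⇒ total 23.
Compare {W-δ}: total 33.
Compare {W-α}: total 36.
No size-1 selection does better; minimum is 23.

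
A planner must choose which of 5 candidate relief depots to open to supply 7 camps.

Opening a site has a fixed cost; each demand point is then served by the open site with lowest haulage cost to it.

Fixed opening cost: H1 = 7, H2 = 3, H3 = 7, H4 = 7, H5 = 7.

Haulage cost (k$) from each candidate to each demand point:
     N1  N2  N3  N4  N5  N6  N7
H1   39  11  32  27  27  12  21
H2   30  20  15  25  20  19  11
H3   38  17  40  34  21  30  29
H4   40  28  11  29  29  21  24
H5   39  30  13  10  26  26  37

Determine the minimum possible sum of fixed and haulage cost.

Open {H1, H2, H5}: assign each demand point to its cheapest open site.
  N1→H2 30, N2→H1 11, N3→H5 13, N4→H5 10, N5→H2 20, N6→H1 12, N7→H2 11
  haulage cost 107, fixed 17 → total 124.
Compare {H1, H2, H4, H5}: haulage cost 105 + fixed 24 = 129.
Compare {H1, H2, H3, H5}: haulage cost 107 + fixed 24 = 131.
Compare {H2, H5}: haulage cost 123 + fixed 10 = 133.
All other subsets cost ≥ 129. Minimum total cost: 124.

124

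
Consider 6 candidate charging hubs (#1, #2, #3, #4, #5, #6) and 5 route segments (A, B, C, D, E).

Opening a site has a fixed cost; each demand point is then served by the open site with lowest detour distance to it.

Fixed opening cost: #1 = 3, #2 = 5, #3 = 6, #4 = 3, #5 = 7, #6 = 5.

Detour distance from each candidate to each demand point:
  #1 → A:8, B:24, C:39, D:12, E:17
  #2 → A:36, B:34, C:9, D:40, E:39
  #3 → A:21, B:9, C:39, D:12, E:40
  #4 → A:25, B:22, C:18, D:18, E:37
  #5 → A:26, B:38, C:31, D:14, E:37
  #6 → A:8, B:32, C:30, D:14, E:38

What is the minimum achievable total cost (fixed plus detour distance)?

Open {#1, #2, #3}: assign each demand point to its cheapest open site.
  A→#1 8, B→#3 9, C→#2 9, D→#1 12, E→#1 17
  detour distance 55, fixed 14 → total 69.
Compare {#1, #2, #3, #4}: detour distance 55 + fixed 17 = 72.
Compare {#1, #2, #3, #6}: detour distance 55 + fixed 19 = 74.
Compare {#1, #3, #4}: detour distance 64 + fixed 12 = 76.
All other subsets cost ≥ 72. Minimum total cost: 69.

69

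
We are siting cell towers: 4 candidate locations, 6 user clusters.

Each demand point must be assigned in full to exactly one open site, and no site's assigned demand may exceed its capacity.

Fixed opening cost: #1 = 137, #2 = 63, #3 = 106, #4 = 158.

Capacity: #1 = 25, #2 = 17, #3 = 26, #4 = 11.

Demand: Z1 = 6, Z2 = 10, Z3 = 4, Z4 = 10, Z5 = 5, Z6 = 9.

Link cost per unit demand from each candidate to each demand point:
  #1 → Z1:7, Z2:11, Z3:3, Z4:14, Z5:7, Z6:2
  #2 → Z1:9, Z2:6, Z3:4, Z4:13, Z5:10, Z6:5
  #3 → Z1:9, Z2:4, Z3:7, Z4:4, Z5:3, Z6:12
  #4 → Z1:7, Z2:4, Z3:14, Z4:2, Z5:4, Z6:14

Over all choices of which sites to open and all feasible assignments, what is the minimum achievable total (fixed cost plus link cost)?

410

Open {#1, #3}; cheapest assignment that respects the capacities:
  #1 (cap 25, load 19): Z1, Z3, Z6 — cost 6×7 + 4×3 + 9×2 = 72
  #3 (cap 26, load 25): Z2, Z4, Z5 — cost 10×4 + 10×4 + 5×3 = 95
  Shipping 167, fixed 243 → total 410.
  Any other capacity-feasible assignment to {#1, #3} ships for at least 167.
Compare {#1, #2, #3}: its best feasible assignment gives total 473.
Compare {#2, #3, #4}: its best feasible assignment gives total 517.
Every other set of open sites that can feasibly serve all demand totals ≥ 473 even under its best assignment. Minimum: 410.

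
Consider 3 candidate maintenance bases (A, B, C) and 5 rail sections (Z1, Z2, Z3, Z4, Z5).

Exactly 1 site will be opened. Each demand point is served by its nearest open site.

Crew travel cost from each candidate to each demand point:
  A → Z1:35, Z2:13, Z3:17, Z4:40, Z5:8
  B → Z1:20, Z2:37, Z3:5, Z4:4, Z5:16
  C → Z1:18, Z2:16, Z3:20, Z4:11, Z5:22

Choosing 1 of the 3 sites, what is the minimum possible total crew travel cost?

Open {B}.
  Z1→B 20, Z2→B 37, Z3→B 5, Z4→B 4, Z5→B 16  ⇒ total 82.
Compare {C}: total 87.
Compare {A}: total 113.

82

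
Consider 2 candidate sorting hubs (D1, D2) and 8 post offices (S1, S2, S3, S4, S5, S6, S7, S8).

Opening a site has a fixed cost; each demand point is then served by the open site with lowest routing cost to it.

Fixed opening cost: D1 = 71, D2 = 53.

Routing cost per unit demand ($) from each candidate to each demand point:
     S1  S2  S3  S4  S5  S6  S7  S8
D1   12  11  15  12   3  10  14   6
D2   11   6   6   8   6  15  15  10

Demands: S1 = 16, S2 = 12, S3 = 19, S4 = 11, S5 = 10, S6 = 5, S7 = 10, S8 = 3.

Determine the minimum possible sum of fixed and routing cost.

Open {D1, D2}: assign each demand point to its cheapest open site.
  S1→D2 16×11=176, S2→D2 12×6=72, S3→D2 19×6=114, S4→D2 11×8=88, S5→D1 10×3=30, S6→D1 5×10=50, S7→D1 10×14=140, S8→D1 3×6=18
  routing cost 688, fixed 124 → total 812.
Compare {D2}: routing cost 765 + fixed 53 = 818.
Compare {D1}: routing cost 979 + fixed 71 = 1050.

812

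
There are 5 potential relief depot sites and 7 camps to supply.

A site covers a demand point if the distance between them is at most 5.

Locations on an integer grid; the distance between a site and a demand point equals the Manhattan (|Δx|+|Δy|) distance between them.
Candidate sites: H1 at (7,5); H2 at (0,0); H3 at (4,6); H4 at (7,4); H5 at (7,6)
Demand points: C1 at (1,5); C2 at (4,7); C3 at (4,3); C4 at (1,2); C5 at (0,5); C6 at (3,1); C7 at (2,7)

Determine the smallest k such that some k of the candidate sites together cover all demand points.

2

Coverage sets (demand points within 5 of each site):
  H1: {C2, C3}
  H2: {C4, C5, C6}
  H3: {C1, C2, C3, C5, C7}
  H4: {C3}
  H5: {C2}
No single site covers all 7 demand points.
But {H2, H3} covers everything, so the minimum is 2.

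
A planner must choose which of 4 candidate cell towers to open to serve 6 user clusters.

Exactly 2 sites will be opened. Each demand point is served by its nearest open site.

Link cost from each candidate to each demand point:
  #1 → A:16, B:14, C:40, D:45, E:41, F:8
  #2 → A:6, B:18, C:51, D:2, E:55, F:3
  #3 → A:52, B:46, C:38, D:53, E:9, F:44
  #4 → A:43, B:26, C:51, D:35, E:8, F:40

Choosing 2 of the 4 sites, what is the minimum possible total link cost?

Open {#2, #3}.
  A→#2 6, B→#2 18, C→#3 38, D→#2 2, E→#3 9, F→#2 3  ⇒ total 76.
Compare {#2, #4}: total 88.
Compare {#1, #2}: total 106.
No size-2 selection does better; minimum is 76.

76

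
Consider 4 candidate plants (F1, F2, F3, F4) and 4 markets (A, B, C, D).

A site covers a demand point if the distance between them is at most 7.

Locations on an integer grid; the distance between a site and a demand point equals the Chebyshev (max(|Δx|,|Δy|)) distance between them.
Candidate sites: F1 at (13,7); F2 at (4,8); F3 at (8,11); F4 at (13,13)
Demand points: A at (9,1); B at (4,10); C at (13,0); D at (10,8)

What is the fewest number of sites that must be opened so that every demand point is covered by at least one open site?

Coverage sets (demand points within 7 of each site):
  F1: {A, C, D}
  F2: {A, B, D}
  F3: {B, D}
  F4: {D}
No single site covers all 4 demand points.
But {F1, F2} covers everything, so the minimum is 2.

2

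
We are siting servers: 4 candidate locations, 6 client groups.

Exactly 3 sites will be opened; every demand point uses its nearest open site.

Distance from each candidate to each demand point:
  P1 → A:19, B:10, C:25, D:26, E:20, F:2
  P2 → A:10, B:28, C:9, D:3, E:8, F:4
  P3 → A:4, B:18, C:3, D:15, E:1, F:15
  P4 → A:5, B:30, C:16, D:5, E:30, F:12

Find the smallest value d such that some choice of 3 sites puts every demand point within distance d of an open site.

Open {P1, P2, P3}.
  Farthest demand point is B at distance 10 (to P1); all others are ≤ 10.
With {P1, P2, P4} the worst case is 10.
With {P1, P3, P4} the worst case is 10.
No size-3 selection achieves below 10.

10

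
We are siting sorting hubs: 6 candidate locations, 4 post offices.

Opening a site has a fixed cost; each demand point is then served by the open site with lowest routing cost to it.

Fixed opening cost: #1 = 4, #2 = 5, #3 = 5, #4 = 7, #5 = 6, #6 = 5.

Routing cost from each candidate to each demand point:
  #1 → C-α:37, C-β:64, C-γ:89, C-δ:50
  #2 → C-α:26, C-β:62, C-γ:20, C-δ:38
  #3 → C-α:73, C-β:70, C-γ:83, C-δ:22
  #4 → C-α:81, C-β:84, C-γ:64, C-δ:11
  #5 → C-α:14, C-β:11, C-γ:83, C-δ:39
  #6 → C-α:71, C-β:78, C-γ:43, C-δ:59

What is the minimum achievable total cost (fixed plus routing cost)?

Open {#2, #4, #5}: assign each demand point to its cheapest open site.
  C-α→#5 14, C-β→#5 11, C-γ→#2 20, C-δ→#4 11
  routing cost 56, fixed 18 → total 74.
Compare {#1, #2, #4, #5}: routing cost 56 + fixed 22 = 78.
Compare {#2, #3, #4, #5}: routing cost 56 + fixed 23 = 79.
Compare {#2, #4, #5, #6}: routing cost 56 + fixed 23 = 79.
All other subsets cost ≥ 78. Minimum total cost: 74.

74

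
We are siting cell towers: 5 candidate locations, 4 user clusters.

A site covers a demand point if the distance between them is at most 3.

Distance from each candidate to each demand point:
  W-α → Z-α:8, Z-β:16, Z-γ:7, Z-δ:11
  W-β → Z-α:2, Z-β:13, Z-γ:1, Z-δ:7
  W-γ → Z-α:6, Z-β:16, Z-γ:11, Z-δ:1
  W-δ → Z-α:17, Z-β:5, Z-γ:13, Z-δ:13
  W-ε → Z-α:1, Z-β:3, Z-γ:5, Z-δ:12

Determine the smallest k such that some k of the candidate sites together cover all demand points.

Coverage sets (demand points within 3 of each site):
  W-α: {}
  W-β: {Z-α, Z-γ}
  W-γ: {Z-δ}
  W-δ: {}
  W-ε: {Z-α, Z-β}
No 2 sites suffice: every size-2 union leaves at least one demand point uncovered.
But {W-β, W-γ, W-ε} covers everything, so the minimum is 3.

3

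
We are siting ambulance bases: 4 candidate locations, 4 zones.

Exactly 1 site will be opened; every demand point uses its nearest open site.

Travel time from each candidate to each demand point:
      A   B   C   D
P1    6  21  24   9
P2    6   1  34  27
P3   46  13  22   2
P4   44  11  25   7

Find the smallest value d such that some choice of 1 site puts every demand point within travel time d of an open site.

24

Open {P1}.
  Farthest demand point is C at travel time 24 (to P1); all others are ≤ 24.
With {P2} the worst case is 34.
With {P4} the worst case is 44.
No size-1 selection achieves below 24.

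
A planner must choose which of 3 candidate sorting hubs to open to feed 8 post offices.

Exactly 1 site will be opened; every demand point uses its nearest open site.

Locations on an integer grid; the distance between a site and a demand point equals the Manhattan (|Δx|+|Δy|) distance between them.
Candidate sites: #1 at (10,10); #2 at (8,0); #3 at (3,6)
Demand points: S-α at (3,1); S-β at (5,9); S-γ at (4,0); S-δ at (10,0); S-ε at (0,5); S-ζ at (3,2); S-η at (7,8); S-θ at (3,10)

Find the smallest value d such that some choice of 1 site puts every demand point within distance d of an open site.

Open {#3}.
  Farthest demand point is S-δ at distance 13 (to #3); all others are ≤ 13.
With {#2} the worst case is 15.
With {#1} the worst case is 16.
No size-1 selection achieves below 13.

13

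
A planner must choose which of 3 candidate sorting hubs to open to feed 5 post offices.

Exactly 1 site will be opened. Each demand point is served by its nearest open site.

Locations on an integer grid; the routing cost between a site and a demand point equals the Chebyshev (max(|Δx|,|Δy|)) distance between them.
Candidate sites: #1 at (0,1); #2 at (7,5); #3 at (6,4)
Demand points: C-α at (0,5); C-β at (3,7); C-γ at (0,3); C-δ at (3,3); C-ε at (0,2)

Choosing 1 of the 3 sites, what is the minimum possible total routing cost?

16

Open {#1}.
  C-α→#1 4, C-β→#1 6, C-γ→#1 2, C-δ→#1 3, C-ε→#1 1  ⇒ total 16.
Compare {#3}: total 24.
Compare {#2}: total 29.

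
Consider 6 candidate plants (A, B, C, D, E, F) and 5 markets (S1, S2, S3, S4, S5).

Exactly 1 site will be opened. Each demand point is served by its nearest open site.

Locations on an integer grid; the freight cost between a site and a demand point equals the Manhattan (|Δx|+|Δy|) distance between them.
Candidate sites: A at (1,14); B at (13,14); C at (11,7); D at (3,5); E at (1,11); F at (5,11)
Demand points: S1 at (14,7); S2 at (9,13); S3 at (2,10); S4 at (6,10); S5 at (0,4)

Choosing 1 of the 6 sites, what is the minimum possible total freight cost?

Open {F}.
  S1→F 13, S2→F 6, S3→F 4, S4→F 2, S5→F 12  ⇒ total 37.
Compare {E}: total 43.
Compare {C}: total 45.
No size-1 selection does better; minimum is 37.

37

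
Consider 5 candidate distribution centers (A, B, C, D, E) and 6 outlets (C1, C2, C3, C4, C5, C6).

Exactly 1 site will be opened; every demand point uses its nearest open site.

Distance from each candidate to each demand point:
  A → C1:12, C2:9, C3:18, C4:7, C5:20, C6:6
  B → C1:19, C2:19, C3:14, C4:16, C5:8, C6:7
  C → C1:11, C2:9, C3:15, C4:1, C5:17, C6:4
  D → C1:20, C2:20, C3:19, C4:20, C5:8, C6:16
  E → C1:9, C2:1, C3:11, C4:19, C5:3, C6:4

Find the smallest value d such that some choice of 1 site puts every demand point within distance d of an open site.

17

Open {C}.
  Farthest demand point is C5 at distance 17 (to C); all others are ≤ 17.
With {B} the worst case is 19.
With {E} the worst case is 19.
No size-1 selection achieves below 17.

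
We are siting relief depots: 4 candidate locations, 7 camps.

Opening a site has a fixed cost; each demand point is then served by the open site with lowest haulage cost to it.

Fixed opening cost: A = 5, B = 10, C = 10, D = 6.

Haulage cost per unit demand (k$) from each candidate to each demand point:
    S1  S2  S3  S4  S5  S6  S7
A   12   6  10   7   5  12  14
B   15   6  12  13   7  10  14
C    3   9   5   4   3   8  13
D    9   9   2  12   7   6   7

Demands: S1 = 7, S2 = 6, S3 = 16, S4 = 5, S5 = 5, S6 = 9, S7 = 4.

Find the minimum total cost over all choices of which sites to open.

227

Open {A, C, D}: assign each demand point to its cheapest open site.
  S1→C 7×3=21, S2→A 6×6=36, S3→D 16×2=32, S4→C 5×4=20, S5→C 5×3=15, S6→D 9×6=54, S7→D 4×7=28
  haulage cost 206, fixed 21 → total 227.
Compare {B, C, D}: haulage cost 206 + fixed 26 = 232.
Compare {A, B, C, D}: haulage cost 206 + fixed 31 = 237.
Compare {C, D}: haulage cost 224 + fixed 16 = 240.
All other subsets cost ≥ 232. Minimum total cost: 227.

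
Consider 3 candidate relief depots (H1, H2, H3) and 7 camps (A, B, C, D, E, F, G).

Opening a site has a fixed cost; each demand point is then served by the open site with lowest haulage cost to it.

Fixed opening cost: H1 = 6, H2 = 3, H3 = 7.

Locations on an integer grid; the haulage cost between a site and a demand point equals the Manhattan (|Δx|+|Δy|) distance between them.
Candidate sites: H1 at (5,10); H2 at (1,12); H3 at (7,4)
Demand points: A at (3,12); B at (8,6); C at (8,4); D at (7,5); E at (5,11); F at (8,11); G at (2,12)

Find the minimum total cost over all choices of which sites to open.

29

Open {H1, H2, H3}: assign each demand point to its cheapest open site.
  A→H2 2, B→H3 3, C→H3 1, D→H3 1, E→H1 1, F→H1 4, G→H2 1
  haulage cost 13, fixed 16 → total 29.
Compare {H2, H3}: haulage cost 21 + fixed 10 = 31.
Compare {H1, H3}: haulage cost 19 + fixed 13 = 32.
Compare {H1, H2}: haulage cost 31 + fixed 9 = 40.
All other subsets cost ≥ 31. Minimum total cost: 29.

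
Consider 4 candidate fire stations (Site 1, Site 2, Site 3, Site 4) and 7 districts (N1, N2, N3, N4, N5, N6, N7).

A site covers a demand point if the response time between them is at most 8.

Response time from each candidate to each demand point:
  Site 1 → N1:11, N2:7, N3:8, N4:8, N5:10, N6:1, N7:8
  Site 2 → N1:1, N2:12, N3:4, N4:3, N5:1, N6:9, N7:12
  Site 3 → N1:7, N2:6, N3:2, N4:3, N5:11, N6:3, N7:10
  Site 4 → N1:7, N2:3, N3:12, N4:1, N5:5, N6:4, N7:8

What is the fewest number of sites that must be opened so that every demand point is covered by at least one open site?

2

Coverage sets (demand points within 8 of each site):
  Site 1: {N2, N3, N4, N6, N7}
  Site 2: {N1, N3, N4, N5}
  Site 3: {N1, N2, N3, N4, N6}
  Site 4: {N1, N2, N4, N5, N6, N7}
No single site covers all 7 demand points.
But {Site 1, Site 2} covers everything, so the minimum is 2.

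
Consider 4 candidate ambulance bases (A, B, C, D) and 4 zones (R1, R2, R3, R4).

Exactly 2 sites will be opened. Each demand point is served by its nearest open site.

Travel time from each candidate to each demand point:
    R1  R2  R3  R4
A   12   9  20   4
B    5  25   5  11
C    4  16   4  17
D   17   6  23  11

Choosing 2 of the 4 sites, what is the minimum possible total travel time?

Open {A, C}.
  R1→C 4, R2→A 9, R3→C 4, R4→A 4  ⇒ total 21.
Compare {A, B}: total 23.
Compare {C, D}: total 25.
No size-2 selection does better; minimum is 21.

21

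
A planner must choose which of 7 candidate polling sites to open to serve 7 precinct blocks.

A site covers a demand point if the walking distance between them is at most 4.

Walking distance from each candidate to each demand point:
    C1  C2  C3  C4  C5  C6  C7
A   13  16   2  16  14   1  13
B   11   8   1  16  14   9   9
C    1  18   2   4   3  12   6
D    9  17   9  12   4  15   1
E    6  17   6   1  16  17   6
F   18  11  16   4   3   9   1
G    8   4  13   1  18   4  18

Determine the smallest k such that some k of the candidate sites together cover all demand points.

Coverage sets (demand points within 4 of each site):
  A: {C3, C6}
  B: {C3}
  C: {C1, C3, C4, C5}
  D: {C5, C7}
  E: {C4}
  F: {C4, C5, C7}
  G: {C2, C4, C6}
No 2 sites suffice: every size-2 union leaves at least one demand point uncovered.
But {C, D, G} covers everything, so the minimum is 3.

3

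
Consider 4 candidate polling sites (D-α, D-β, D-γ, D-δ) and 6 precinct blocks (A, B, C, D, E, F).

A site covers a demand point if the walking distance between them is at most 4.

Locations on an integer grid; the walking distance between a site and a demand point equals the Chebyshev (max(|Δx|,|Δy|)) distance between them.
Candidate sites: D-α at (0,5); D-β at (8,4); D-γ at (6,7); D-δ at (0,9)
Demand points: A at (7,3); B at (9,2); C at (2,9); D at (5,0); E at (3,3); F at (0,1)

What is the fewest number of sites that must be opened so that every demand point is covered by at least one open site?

2

Coverage sets (demand points within 4 of each site):
  D-α: {C, E, F}
  D-β: {A, B, D}
  D-γ: {A, C, E}
  D-δ: {C}
No single site covers all 6 demand points.
But {D-α, D-β} covers everything, so the minimum is 2.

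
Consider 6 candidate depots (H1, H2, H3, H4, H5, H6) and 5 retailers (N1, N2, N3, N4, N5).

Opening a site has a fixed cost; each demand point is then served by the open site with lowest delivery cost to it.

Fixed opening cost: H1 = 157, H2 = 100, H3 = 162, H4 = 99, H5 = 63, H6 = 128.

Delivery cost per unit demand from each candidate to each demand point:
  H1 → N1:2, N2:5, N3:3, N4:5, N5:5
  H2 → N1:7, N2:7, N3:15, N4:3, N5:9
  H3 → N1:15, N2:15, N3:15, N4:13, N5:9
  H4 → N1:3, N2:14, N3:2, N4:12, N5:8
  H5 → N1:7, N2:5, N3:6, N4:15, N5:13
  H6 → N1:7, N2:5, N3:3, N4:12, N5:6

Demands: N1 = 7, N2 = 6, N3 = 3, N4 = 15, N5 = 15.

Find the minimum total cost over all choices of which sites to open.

360

Open {H1}: assign each demand point to its cheapest open site.
  N1→H1 7×2=14, N2→H1 6×5=30, N3→H1 3×3=9, N4→H1 15×5=75, N5→H1 15×5=75
  delivery cost 203, fixed 157 → total 360.
Compare {H2}: delivery cost 316 + fixed 100 = 416.
Compare {H1, H5}: delivery cost 203 + fixed 220 = 423.
Compare {H1, H2}: delivery cost 173 + fixed 257 = 430.
All other subsets cost ≥ 416. Minimum total cost: 360.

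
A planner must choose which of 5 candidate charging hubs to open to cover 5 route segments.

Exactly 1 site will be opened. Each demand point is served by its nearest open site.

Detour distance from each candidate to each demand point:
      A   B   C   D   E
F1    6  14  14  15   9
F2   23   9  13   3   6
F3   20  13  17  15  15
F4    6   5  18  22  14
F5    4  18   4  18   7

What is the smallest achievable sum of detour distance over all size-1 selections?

51

Open {F5}.
  A→F5 4, B→F5 18, C→F5 4, D→F5 18, E→F5 7  ⇒ total 51.
Compare {F2}: total 54.
Compare {F1}: total 58.
No size-1 selection does better; minimum is 51.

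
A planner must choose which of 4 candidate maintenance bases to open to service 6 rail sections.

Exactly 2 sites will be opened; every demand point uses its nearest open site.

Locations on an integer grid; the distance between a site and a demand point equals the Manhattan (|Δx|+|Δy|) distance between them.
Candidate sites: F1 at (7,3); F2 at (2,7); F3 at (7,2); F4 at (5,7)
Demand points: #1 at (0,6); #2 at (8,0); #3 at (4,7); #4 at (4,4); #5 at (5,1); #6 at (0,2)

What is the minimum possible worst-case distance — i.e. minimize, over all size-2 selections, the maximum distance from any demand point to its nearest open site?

7

Open {F1, F2}.
  Farthest demand point is #6 at distance 7 (to F2); all others are ≤ 7.
With {F2, F3} the worst case is 7.
With {F3, F4} the worst case is 7.
No size-2 selection achieves below 7.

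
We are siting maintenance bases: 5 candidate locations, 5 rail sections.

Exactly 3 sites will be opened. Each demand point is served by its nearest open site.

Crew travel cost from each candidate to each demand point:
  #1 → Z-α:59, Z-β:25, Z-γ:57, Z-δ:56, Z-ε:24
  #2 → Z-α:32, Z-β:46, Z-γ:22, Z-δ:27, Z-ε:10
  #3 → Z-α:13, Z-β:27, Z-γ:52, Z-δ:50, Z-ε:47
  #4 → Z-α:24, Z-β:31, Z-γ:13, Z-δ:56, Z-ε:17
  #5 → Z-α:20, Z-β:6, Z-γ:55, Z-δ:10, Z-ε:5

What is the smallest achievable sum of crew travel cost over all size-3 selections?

47

Open {#3, #4, #5}.
  Z-α→#3 13, Z-β→#5 6, Z-γ→#4 13, Z-δ→#5 10, Z-ε→#5 5  ⇒ total 47.
Compare {#1, #4, #5}: total 54.
Compare {#2, #4, #5}: total 54.
No size-3 selection does better; minimum is 47.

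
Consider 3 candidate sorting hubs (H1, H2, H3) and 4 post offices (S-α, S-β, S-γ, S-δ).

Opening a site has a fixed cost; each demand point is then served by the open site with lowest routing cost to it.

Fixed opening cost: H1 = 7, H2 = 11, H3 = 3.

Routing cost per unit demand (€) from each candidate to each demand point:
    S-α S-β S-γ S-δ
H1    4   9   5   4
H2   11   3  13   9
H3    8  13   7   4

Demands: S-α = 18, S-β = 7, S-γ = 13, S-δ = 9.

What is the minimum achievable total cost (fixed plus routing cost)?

Open {H1, H2}: assign each demand point to its cheapest open site.
  S-α→H1 18×4=72, S-β→H2 7×3=21, S-γ→H1 13×5=65, S-δ→H1 9×4=36
  routing cost 194, fixed 18 → total 212.
Compare {H1, H2, H3}: routing cost 194 + fixed 21 = 215.
Compare {H1}: routing cost 236 + fixed 7 = 243.
Compare {H1, H3}: routing cost 236 + fixed 10 = 246.
All other subsets cost ≥ 215. Minimum total cost: 212.

212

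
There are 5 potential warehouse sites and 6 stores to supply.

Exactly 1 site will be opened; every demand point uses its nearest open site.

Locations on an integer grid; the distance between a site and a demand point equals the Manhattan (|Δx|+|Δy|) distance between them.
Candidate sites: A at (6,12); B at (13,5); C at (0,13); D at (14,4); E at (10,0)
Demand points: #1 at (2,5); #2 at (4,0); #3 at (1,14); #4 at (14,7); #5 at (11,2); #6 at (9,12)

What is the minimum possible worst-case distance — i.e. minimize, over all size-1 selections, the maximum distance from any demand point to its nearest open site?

15

Open {A}.
  Farthest demand point is #5 at distance 15 (to A); all others are ≤ 15.
With {B} the worst case is 21.
With {C} the worst case is 22.
No size-1 selection achieves below 15.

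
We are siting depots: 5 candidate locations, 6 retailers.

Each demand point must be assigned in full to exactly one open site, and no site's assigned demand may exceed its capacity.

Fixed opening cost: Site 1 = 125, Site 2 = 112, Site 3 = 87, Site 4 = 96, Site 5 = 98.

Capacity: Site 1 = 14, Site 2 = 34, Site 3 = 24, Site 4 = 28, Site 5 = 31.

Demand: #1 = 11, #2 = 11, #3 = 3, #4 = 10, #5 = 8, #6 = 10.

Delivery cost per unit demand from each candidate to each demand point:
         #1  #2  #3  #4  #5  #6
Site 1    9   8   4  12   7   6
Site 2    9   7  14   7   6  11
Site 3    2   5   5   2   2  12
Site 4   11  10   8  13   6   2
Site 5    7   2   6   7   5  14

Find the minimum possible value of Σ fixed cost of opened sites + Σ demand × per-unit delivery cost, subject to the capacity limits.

420

Open {Site 3, Site 4, Site 5}; cheapest assignment that respects the capacities:
  Site 3 (cap 24, load 24): #1, #3, #4 — cost 11×2 + 3×5 + 10×2 = 57
  Site 4 (cap 28, load 10): #6 — cost 10×2 = 20
  Site 5 (cap 31, load 19): #2, #5 — cost 11×2 + 8×5 = 62
  Shipping 139, fixed 281 → total 420.
  Any other capacity-feasible assignment to {Site 3, Site 4, Site 5} ships for at least 139.
Compare {Site 3, Site 5}: its best feasible assignment gives total 444.
Compare {Site 1, Site 3, Site 5}: its best feasible assignment gives total 486.
Every other set of open sites that can feasibly serve all demand totals ≥ 444 even under its best assignment. Minimum: 420.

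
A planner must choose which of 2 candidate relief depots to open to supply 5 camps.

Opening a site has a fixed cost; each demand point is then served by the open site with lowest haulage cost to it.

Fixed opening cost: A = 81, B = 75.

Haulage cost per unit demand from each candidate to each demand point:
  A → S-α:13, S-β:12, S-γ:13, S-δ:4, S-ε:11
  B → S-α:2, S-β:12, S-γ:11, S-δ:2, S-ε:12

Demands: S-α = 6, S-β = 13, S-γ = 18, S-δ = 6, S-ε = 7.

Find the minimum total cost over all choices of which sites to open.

Open {B}: assign each demand point to its cheapest open site.
  S-α→B 6×2=12, S-β→B 13×12=156, S-γ→B 18×11=198, S-δ→B 6×2=12, S-ε→B 7×12=84
  haulage cost 462, fixed 75 → total 537.
Compare {A, B}: haulage cost 455 + fixed 156 = 611.
Compare {A}: haulage cost 569 + fixed 81 = 650.

537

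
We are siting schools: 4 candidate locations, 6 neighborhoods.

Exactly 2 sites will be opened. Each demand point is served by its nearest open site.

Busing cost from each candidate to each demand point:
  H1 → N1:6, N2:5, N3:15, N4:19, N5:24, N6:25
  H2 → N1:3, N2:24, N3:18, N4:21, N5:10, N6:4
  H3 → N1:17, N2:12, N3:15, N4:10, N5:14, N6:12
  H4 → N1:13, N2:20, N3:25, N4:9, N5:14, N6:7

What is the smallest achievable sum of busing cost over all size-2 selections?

Open {H2, H3}.
  N1→H2 3, N2→H3 12, N3→H3 15, N4→H3 10, N5→H2 10, N6→H2 4  ⇒ total 54.
Compare {H1, H2}: total 56.
Compare {H1, H4}: total 56.
No size-2 selection does better; minimum is 54.

54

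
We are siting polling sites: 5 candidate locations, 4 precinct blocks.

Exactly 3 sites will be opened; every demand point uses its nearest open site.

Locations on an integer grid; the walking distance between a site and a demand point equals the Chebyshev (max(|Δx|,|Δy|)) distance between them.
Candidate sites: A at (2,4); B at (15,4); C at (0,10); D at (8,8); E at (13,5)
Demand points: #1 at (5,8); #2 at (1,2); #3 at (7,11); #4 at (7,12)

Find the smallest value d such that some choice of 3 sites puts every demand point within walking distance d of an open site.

4

Open {A, B, D}.
  Farthest demand point is #4 at walking distance 4 (to D); all others are ≤ 4.
With {A, C, D} the worst case is 4.
With {A, D, E} the worst case is 4.
No size-3 selection achieves below 4.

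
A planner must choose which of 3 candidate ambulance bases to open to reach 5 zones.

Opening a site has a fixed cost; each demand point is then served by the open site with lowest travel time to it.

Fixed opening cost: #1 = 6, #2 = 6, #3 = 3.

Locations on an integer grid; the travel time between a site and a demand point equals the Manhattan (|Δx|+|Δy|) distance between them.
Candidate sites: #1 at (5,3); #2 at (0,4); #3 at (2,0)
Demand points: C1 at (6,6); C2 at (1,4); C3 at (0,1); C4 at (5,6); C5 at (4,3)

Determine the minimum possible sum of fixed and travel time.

24

Open {#1, #2}: assign each demand point to its cheapest open site.
  C1→#1 4, C2→#2 1, C3→#2 3, C4→#1 3, C5→#1 1
  travel time 12, fixed 12 → total 24.
Compare {#1, #3}: travel time 16 + fixed 9 = 25.
Compare {#1}: travel time 20 + fixed 6 = 26.
Compare {#1, #2, #3}: travel time 12 + fixed 15 = 27.
All other subsets cost ≥ 25. Minimum total cost: 24.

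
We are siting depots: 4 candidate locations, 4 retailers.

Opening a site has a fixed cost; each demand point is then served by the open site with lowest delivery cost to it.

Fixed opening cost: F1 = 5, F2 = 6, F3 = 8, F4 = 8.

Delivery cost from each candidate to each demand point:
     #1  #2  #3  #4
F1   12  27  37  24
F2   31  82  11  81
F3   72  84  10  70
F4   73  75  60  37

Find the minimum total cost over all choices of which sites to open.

85

Open {F1, F2}: assign each demand point to its cheapest open site.
  #1→F1 12, #2→F1 27, #3→F2 11, #4→F1 24
  delivery cost 74, fixed 11 → total 85.
Compare {F1, F3}: delivery cost 73 + fixed 13 = 86.
Compare {F1, F2, F3}: delivery cost 73 + fixed 19 = 92.
Compare {F1, F2, F4}: delivery cost 74 + fixed 19 = 93.
All other subsets cost ≥ 86. Minimum total cost: 85.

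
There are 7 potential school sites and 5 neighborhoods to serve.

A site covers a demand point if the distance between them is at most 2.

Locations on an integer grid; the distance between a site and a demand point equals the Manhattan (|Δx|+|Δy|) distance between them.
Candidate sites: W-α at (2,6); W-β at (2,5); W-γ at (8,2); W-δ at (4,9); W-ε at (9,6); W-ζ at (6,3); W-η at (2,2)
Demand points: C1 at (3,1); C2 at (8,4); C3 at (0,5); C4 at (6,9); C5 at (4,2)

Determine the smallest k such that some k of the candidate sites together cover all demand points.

Coverage sets (demand points within 2 of each site):
  W-α: {}
  W-β: {C3}
  W-γ: {C2}
  W-δ: {C4}
  W-ε: {}
  W-ζ: {}
  W-η: {C1, C5}
No 3 sites suffice: every size-3 union leaves at least one demand point uncovered.
But {W-β, W-γ, W-δ, W-η} covers everything, so the minimum is 4.

4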